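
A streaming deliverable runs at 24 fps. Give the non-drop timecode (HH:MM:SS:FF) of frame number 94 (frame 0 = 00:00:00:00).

00:00:03:22

94 ÷ 24 = 3 full seconds, remainder 22 frames.
3 s = 0 h 0 min 3 s.
Timecode: 00:00:03:22.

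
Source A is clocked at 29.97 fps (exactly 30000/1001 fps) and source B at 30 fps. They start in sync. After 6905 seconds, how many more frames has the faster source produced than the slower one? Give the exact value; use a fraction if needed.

207150/1001 frames

A emits 30000/1001 × 6905 = 207150000/1001 frames; B emits 30 × 6905 = 207150.
Difference = 207150/1001 frames (≈ 206.9431); B is ahead of A.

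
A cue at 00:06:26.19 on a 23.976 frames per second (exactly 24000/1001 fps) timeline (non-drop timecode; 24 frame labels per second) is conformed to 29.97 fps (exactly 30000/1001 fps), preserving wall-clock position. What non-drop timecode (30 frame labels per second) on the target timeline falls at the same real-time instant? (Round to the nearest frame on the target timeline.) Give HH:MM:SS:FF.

00:06:26:24

Source frame index: (0×3600 + 6×60 + 26) × 24 + 19 = 9283.
Real time: 9283 / (24000/1001) = 9292283/24000 s.
Target frame: (9292283/24000) × (30000/1001) = 46415/4 ≈ 11603.750 → 11604.
At 30 labels/s: frame 11604 → 00:06:26:24.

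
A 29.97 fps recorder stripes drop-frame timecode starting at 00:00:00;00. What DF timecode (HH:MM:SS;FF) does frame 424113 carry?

Each 10-minute DF block holds 10 × 60 × 30 − 9 × 2 = 17982 frames. 424113 ÷ 17982 → 23 full blocks, remainder 10527.
Within the partial block the first minute is 1800 frames and each further minute 1798, so 5 further minute boundaries passed. Total skipped labels = 18 × 23 + 2 × 5 = 424.
Non-drop label index = 424113 + 424 = 424537; at 30 labels/s that is 03:55:51:07, i.e. DF 03:55:51;07.

03:55:51;07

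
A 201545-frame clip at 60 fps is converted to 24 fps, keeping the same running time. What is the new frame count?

Target frames = source frames × (target rate / source rate) = 201545 × (24)/(60) = 201545 × 2/5 = 80618.

80618 frames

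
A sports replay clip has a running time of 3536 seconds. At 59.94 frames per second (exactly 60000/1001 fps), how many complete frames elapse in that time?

Frames = 3536 × 60000/1001 = 16320000/77 ≈ 211948.0519.
Complete frames: 211948.

211948 frames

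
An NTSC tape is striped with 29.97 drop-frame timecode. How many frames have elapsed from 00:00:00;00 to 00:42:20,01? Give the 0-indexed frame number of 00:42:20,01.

As if non-drop at 30 labels/s: (0 × 3600 + 42 × 60 + 20) × 30 + 1 = 76201.
Minute boundaries passed: 42; those not divisible by 10: 42 − 4 = 38; dropped labels = 2 × 38 = 76.
Actual frame index = 76201 − 76 = 76125.

76125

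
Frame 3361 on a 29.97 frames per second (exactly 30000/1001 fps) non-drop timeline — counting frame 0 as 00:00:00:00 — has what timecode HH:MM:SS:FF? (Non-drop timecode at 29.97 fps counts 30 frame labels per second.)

3361 ÷ 30 = 112 full seconds, remainder 1 frame.
112 s = 0 h 1 min 52 s.
Timecode: 00:01:52:01.

00:01:52:01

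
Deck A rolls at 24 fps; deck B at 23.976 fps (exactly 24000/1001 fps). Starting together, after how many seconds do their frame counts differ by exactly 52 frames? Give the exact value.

The gap grows by |24000/1001 − 24| = 24/1001 frames per second.
Time for a 52-frame gap: 52 ÷ (24/1001) = 13013/6 s.

13013/6 seconds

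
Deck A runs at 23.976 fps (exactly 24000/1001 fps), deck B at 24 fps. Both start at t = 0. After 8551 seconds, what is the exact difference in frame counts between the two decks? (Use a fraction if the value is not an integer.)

A emits 24000/1001 × 8551 = 205224000/1001 frames; B emits 24 × 8551 = 205224.
Difference = 205224/1001 frames (≈ 205.0190); B is ahead of A.

205224/1001 frames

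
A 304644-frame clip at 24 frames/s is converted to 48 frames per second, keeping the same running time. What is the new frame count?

Frames at target rate = 304644 × (48) / (24) = 609288.

609288 frames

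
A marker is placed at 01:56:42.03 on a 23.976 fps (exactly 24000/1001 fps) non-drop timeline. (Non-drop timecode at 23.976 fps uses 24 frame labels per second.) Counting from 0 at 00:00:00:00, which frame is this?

Total seconds to the label: (1 × 3600 + 56 × 60 + 42) = 7002.
Frame index = 7002 × 24 + 3 = 168051.

168051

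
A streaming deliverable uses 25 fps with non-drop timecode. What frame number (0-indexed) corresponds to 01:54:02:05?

frame 171055

Total seconds to the label: (1 × 3600 + 54 × 60 + 2) = 6842.
Frame index = 6842 × 25 + 5 = 171055.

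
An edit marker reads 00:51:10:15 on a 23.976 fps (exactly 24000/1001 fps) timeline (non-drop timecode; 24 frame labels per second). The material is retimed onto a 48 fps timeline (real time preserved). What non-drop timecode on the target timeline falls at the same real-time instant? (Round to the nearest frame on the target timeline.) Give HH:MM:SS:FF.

00:51:13:33

Source frame index: (0×3600 + 51×60 + 10) × 24 + 15 = 73695.
Real time: 73695 / (24000/1001) = 4917913/1600 s.
Target frame: (4917913/1600) × (48) = 14753739/100 ≈ 147537.390 → 147537.
At 48 labels/s: frame 147537 → 00:51:13:33.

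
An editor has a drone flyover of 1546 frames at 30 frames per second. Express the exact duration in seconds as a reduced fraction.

773/15 seconds

Running time = 1546 ÷ (30) = 1546 × 1/30 = 773/15 s.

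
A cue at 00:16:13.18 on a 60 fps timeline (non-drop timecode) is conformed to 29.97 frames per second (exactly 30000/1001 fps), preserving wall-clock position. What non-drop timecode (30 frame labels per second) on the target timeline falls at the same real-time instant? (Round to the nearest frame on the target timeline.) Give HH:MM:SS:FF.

Source frame index: (0×3600 + 16×60 + 13) × 60 + 18 = 58398.
Real time: 58398 / (60) = 9733/10 s.
Target frame: (9733/10) × (30000/1001) = 29199000/1001 ≈ 29169.830 → 29170.
At 30 labels/s: frame 29170 → 00:16:12:10.

00:16:12:10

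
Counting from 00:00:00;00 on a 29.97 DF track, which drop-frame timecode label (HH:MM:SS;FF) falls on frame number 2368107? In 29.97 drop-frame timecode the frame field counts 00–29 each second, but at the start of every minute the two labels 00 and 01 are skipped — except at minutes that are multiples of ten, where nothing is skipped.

21:56:55;27

Each 10-minute DF block holds 10 × 60 × 30 − 9 × 2 = 17982 frames. 2368107 ÷ 17982 → 131 full blocks, remainder 12465.
Within the partial block the first minute is 1800 frames and each further minute 1798, so 6 further minute boundaries passed. Total skipped labels = 18 × 131 + 2 × 6 = 2370.
Non-drop label index = 2368107 + 2370 = 2370477; at 30 labels/s that is 21:56:55:27, i.e. DF 21:56:55;27.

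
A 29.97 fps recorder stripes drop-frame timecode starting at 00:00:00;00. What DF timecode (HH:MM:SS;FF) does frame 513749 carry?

04:45:42;03

Each 10-minute DF block holds 10 × 60 × 30 − 9 × 2 = 17982 frames. 513749 ÷ 17982 → 28 full blocks, remainder 10253.
Within the partial block the first minute is 1800 frames and each further minute 1798, so 5 further minute boundaries passed. Total skipped labels = 18 × 28 + 2 × 5 = 514.
Non-drop label index = 513749 + 514 = 514263; at 30 labels/s that is 04:45:42:03, i.e. DF 04:45:42;03.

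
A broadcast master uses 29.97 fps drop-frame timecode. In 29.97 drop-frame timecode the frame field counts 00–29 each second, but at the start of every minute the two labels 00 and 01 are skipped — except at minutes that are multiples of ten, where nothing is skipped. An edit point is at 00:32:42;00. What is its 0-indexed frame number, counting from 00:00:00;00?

As if non-drop at 30 labels/s: (0 × 3600 + 32 × 60 + 42) × 30 + 0 = 58860.
Minute boundaries passed: 32; those not divisible by 10: 32 − 3 = 29; dropped labels = 2 × 29 = 58.
Actual frame index = 58860 − 58 = 58802.

58802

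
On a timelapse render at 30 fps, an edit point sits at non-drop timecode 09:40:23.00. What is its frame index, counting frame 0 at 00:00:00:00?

1044690

Total seconds to the label: (9 × 3600 + 40 × 60 + 23) = 34823.
Frame index = 34823 × 30 + 0 = 1044690.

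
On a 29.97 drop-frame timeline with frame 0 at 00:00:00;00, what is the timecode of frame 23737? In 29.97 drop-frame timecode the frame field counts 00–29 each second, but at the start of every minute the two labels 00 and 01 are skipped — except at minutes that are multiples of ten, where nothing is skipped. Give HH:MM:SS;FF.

00:13:12;01

Each 10-minute DF block holds 10 × 60 × 30 − 9 × 2 = 17982 frames. 23737 ÷ 17982 → 1 full block, remainder 5755.
Within the partial block the first minute is 1800 frames and each further minute 1798, so 3 further minute boundaries passed. Total skipped labels = 18 × 1 + 2 × 3 = 24.
Non-drop label index = 23737 + 24 = 23761; at 30 labels/s that is 00:13:12:01, i.e. DF 00:13:12;01.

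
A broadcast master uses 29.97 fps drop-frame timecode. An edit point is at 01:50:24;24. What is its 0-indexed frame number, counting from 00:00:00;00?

198546

Complete 10-minute blocks: 11, each 17982 frames → 197802.
Remaining 0 whole minutes in the current block: 0 frames.
Within the current minute: 24 × 30 + 24 = 744. Total = 197802 + 0 + 744 = 198546.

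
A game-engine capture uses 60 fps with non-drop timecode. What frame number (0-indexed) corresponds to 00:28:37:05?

103025

Total seconds to the label: (0 × 3600 + 28 × 60 + 37) = 1717.
Frame index = 1717 × 60 + 5 = 103025.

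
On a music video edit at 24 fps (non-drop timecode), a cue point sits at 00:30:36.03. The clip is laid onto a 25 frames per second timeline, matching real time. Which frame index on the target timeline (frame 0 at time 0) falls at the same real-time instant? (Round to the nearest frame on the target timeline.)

frame 45903

Source frame index: (0×3600 + 30×60 + 36) × 24 + 3 = 44067.
Real time: 44067 / (24) = 14689/8 s.
Target frame: (14689/8) × (25) = 367225/8 ≈ 45903.125 → 45903.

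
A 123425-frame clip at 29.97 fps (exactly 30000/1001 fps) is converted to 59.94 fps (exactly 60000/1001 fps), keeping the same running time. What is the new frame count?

246850 frames

Frames at target rate = 123425 × (60000/1001) / (30000/1001) = 246850.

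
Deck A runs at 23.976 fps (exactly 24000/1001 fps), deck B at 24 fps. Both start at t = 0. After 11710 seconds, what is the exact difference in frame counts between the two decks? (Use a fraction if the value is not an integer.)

281040/1001 frames

A emits 24000/1001 × 11710 = 281040000/1001 frames; B emits 24 × 11710 = 281040.
Difference = 281040/1001 frames (≈ 280.7592); B is ahead of A.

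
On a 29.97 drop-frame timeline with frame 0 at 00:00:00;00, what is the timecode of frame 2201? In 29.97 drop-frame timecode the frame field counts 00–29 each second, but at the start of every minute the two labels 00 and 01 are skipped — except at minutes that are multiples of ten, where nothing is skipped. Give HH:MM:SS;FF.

00:01:13;13

Each 10-minute DF block holds 10 × 60 × 30 − 9 × 2 = 17982 frames. 2201 ÷ 17982 → 0 full blocks, remainder 2201.
Within the partial block the first minute is 1800 frames and each further minute 1798, so 1 further minute boundary passed. Total skipped labels = 18 × 0 + 2 × 1 = 2.
Non-drop label index = 2201 + 2 = 2203; at 30 labels/s that is 00:01:13:13, i.e. DF 00:01:13;13.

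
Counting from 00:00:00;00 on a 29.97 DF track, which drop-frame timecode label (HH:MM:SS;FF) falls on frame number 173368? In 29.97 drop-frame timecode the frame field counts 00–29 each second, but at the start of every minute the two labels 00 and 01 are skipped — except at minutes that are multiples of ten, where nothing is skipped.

01:36:24;22

Ten DF minutes hold 17982 frames, so frame 173368 lies in block 9 (frames 161838–179819) with 11530 frames into that block.
The block's first minute is 1800 frames and the rest 1798 each; 11530 frames reaches minute 6, so 9 × 18 + 6 × 2 = 174 labels have been skipped so far.
Adding those back, label number 173368 + 174 = 173542 at 30 labels/s is 5784 s + 22 f = 1 h 36 min 24 s frame 22, i.e. 01:36:24;22.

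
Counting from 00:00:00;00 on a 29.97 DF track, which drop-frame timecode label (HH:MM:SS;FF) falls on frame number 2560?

Ten DF minutes hold 17982 frames, so frame 2560 lies in block 0 (frames 0–17981) with 2560 frames into that block.
The block's first minute is 1800 frames and the rest 1798 each; 2560 frames reaches minute 1, so 0 × 18 + 1 × 2 = 2 labels have been skipped so far.
Adding those back, label number 2560 + 2 = 2562 at 30 labels/s is 85 s + 12 f = 0 h 1 min 25 s frame 12, i.e. 00:01:25;12.

00:01:25;12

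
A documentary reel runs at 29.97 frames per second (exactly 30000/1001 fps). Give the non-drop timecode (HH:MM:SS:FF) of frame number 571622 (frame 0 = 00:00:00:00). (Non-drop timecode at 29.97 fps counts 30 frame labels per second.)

05:17:34:02

571622 ÷ 30 = 19054 full seconds, remainder 2 frames.
19054 s = 5 h 17 min 34 s.
Timecode: 05:17:34:02.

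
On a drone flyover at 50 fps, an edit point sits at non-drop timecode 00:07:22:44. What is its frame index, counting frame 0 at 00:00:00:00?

Total seconds to the label: (0 × 3600 + 7 × 60 + 22) = 442.
Frame index = 442 × 50 + 44 = 22144.

22144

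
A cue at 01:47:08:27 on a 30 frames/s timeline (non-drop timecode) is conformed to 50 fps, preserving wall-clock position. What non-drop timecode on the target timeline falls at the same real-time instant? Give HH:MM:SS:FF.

01:47:08:45

Source frame index: (1×3600 + 47×60 + 8) × 30 + 27 = 192867.
Real time: 192867 / (30) = 64289/10 s.
Target frame: (64289/10) × (50) = 321445.
At 50 labels/s: frame 321445 → 01:47:08:45.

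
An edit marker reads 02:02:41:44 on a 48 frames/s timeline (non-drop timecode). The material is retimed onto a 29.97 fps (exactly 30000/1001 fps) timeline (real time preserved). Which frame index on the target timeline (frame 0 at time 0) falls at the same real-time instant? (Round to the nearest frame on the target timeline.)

frame 220637

Source frame index: (2×3600 + 2×60 + 41) × 48 + 44 = 353372.
Real time: 353372 / (48) = 88343/12 s.
Target frame: (88343/12) × (30000/1001) = 220857500/1001 ≈ 220636.863 → 220637.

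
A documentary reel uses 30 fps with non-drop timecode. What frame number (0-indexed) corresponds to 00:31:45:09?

frame 57159

Total seconds to the label: (0 × 3600 + 31 × 60 + 45) = 1905.
Frame index = 1905 × 30 + 9 = 57159.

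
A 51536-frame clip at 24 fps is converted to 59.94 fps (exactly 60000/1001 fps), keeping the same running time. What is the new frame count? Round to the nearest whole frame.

128711 frames

Frames at target rate = 51536 × (60000/1001) / (24) = 128840000/1001 ≈ 128711.289.
Nearest whole frame: 128711.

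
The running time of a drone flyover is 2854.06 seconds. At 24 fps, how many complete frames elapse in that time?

68497 frames

Frames = 2854.06 × 24 = 1712436/25 ≈ 68497.4400.
Complete frames: 68497.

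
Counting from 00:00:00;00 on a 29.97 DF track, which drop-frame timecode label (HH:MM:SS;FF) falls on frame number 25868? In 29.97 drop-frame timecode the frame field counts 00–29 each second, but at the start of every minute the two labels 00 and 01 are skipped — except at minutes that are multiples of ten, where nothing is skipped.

Each 10-minute DF block holds 10 × 60 × 30 − 9 × 2 = 17982 frames. 25868 ÷ 17982 → 1 full block, remainder 7886.
Within the partial block the first minute is 1800 frames and each further minute 1798, so 4 further minute boundaries passed. Total skipped labels = 18 × 1 + 2 × 4 = 26.
Non-drop label index = 25868 + 26 = 25894; at 30 labels/s that is 00:14:23:04, i.e. DF 00:14:23;04.

00:14:23;04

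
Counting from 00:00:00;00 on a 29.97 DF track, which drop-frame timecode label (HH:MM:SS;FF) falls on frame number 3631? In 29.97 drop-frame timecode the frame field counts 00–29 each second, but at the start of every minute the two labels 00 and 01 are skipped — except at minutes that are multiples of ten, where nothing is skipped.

00:02:01;05

Ten DF minutes hold 17982 frames, so frame 3631 lies in block 0 (frames 0–17981) with 3631 frames into that block.
The block's first minute is 1800 frames and the rest 1798 each; 3631 frames reaches minute 2, so 0 × 18 + 2 × 2 = 4 labels have been skipped so far.
Adding those back, label number 3631 + 4 = 3635 at 30 labels/s is 121 s + 5 f = 0 h 2 min 1 s frame 5, i.e. 00:02:01;05.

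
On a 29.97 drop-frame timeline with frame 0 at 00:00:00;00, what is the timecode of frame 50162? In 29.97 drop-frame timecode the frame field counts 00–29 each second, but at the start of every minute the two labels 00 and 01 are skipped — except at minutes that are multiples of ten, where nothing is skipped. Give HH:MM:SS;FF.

Ten DF minutes hold 17982 frames, so frame 50162 lies in block 2 (frames 35964–53945) with 14198 frames into that block.
The block's first minute is 1800 frames and the rest 1798 each; 14198 frames reaches minute 7, so 2 × 18 + 7 × 2 = 50 labels have been skipped so far.
Adding those back, label number 50162 + 50 = 50212 at 30 labels/s is 1673 s + 22 f = 0 h 27 min 53 s frame 22, i.e. 00:27:53;22.

00:27:53;22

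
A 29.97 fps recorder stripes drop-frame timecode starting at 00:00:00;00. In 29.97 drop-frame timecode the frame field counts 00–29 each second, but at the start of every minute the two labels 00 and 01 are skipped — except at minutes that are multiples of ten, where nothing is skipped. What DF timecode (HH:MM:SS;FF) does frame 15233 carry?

00:08:28;09

Each 10-minute DF block holds 10 × 60 × 30 − 9 × 2 = 17982 frames. 15233 ÷ 17982 → 0 full blocks, remainder 15233.
Within the partial block the first minute is 1800 frames and each further minute 1798, so 8 further minute boundaries passed. Total skipped labels = 18 × 0 + 2 × 8 = 16.
Non-drop label index = 15233 + 16 = 15249; at 30 labels/s that is 00:08:28:09, i.e. DF 00:08:28;09.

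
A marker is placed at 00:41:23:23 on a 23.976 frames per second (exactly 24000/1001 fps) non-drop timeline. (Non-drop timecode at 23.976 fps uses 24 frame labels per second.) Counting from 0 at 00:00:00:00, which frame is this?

Total seconds to the label: (0 × 3600 + 41 × 60 + 23) = 2483.
Frame index = 2483 × 24 + 23 = 59615.

59615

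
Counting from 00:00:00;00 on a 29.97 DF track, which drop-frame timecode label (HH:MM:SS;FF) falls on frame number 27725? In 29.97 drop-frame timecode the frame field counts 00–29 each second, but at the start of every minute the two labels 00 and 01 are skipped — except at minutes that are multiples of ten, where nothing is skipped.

00:15:25;03

Ten DF minutes hold 17982 frames, so frame 27725 lies in block 1 (frames 17982–35963) with 9743 frames into that block.
The block's first minute is 1800 frames and the rest 1798 each; 9743 frames reaches minute 5, so 1 × 18 + 5 × 2 = 28 labels have been skipped so far.
Adding those back, label number 27725 + 28 = 27753 at 30 labels/s is 925 s + 3 f = 0 h 15 min 25 s frame 3, i.e. 00:15:25;03.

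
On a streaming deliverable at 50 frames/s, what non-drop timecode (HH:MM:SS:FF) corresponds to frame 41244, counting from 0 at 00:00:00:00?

00:13:44:44

41244 ÷ 50 = 824 full seconds, remainder 44 frames.
824 s = 0 h 13 min 44 s.
Timecode: 00:13:44:44.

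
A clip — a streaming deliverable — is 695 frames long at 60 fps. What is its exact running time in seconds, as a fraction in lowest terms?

Running time = 695 ÷ (60) = 695 × 1/60 = 139/12 s.

139/12 seconds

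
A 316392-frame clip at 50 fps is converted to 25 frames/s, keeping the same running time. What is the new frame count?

Frames at target rate = 316392 × (25) / (50) = 158196.

158196 frames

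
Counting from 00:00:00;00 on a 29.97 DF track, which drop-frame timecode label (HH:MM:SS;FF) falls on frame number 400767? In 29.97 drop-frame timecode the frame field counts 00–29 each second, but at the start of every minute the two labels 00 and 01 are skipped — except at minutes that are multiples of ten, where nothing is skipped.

03:42:52;07

Ten DF minutes hold 17982 frames, so frame 400767 lies in block 22 (frames 395604–413585) with 5163 frames into that block.
The block's first minute is 1800 frames and the rest 1798 each; 5163 frames reaches minute 2, so 22 × 18 + 2 × 2 = 400 labels have been skipped so far.
Adding those back, label number 400767 + 400 = 401167 at 30 labels/s is 13372 s + 7 f = 3 h 42 min 52 s frame 7, i.e. 03:42:52;07.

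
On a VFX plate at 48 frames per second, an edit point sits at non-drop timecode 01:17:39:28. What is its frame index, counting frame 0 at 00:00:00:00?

223660

Total seconds to the label: (1 × 3600 + 17 × 60 + 39) = 4659.
Frame index = 4659 × 48 + 28 = 223660.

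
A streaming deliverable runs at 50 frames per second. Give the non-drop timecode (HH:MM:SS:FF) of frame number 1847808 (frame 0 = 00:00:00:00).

1847808 ÷ 50 = 36956 full seconds, remainder 8 frames.
36956 s = 10 h 15 min 56 s.
Timecode: 10:15:56:08.

10:15:56:08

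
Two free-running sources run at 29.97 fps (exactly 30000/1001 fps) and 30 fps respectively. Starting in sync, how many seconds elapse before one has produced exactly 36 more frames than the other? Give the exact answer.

The gap grows by |30 − 30000/1001| = 30/1001 frames per second.
Time for a 36-frame gap: 36 ÷ (30/1001) = 1201.2 s.

1201.2 seconds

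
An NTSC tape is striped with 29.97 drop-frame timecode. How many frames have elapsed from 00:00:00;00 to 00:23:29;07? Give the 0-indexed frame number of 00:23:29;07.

42235

As if non-drop at 30 labels/s: (0 × 3600 + 23 × 60 + 29) × 30 + 7 = 42277.
Minute boundaries passed: 23; those not divisible by 10: 23 − 2 = 21; dropped labels = 2 × 21 = 42.
Actual frame index = 42277 − 42 = 42235.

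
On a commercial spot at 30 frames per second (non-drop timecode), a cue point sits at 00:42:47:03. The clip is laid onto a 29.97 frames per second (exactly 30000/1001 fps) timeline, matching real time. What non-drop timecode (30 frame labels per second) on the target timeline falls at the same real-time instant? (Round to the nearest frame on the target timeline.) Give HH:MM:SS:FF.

00:42:44:16

Source frame index: (0×3600 + 42×60 + 47) × 30 + 3 = 77013.
Real time: 77013 / (30) = 25671/10 s.
Target frame: (25671/10) × (30000/1001) = 77013000/1001 ≈ 76936.064 → 76936.
At 30 labels/s: frame 76936 → 00:42:44:16.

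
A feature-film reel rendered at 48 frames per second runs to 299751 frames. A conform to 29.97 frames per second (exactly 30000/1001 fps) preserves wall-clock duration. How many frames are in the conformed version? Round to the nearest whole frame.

187157 frames

Frames at target rate = 299751 × (30000/1001) / (48) = 187344375/1001 ≈ 187157.218.
Nearest whole frame: 187157.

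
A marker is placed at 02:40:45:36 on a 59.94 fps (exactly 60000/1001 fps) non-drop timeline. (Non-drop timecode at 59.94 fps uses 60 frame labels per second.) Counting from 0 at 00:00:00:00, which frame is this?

Total seconds to the label: (2 × 3600 + 40 × 60 + 45) = 9645.
Frame index = 9645 × 60 + 36 = 578736.

578736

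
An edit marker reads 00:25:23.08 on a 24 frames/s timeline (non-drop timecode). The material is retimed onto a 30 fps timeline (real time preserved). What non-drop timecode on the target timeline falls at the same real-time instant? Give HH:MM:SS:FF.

00:25:23:10

Source frame index: (0×3600 + 25×60 + 23) × 24 + 8 = 36560.
Real time: 36560 / (24) = 4570/3 s.
Target frame: (4570/3) × (30) = 45700.
At 30 labels/s: frame 45700 → 00:25:23:10.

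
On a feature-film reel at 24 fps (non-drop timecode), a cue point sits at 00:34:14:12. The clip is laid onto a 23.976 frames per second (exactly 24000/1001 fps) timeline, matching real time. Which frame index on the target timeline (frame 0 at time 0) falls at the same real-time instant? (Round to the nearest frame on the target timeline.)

frame 49259

Source frame index: (0×3600 + 34×60 + 14) × 24 + 12 = 49308.
Real time: 49308 / (24) = 4109/2 s.
Target frame: (4109/2) × (24000/1001) = 7044000/143 ≈ 49258.741 → 49259.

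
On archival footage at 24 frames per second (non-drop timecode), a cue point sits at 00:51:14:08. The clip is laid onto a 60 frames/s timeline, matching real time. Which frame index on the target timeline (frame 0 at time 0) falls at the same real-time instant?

Source frame index: (0×3600 + 51×60 + 14) × 24 + 8 = 73784.
Real time: 73784 / (24) = 9223/3 s.
Target frame: (9223/3) × (60) = 184460.

frame 184460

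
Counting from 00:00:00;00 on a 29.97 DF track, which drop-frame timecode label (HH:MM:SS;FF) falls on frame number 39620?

Ten DF minutes hold 17982 frames, so frame 39620 lies in block 2 (frames 35964–53945) with 3656 frames into that block.
The block's first minute is 1800 frames and the rest 1798 each; 3656 frames reaches minute 2, so 2 × 18 + 2 × 2 = 40 labels have been skipped so far.
Adding those back, label number 39620 + 40 = 39660 at 30 labels/s is 1322 s + 0 f = 0 h 22 min 2 s frame 0, i.e. 00:22:02;00.

00:22:02;00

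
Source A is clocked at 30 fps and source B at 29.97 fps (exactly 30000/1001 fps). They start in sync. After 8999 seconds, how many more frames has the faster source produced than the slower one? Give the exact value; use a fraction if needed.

A emits 30 × 8999 = 269970 frames; B emits 30000/1001 × 8999 = 269970000/1001.
Difference = 269970/1001 frames (≈ 269.7003); B is behind A.

269970/1001 frames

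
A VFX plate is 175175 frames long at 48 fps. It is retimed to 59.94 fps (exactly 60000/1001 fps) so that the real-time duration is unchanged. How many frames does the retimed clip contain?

Target frames = source frames × (target rate / source rate) = 175175 × (60000/1001)/(48) = 175175 × 1250/1001 = 218750.

218750 frames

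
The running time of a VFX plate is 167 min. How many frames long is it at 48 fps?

167 min = 10020 s.
Frames = 10020 × 48 = 480960.

480960 frames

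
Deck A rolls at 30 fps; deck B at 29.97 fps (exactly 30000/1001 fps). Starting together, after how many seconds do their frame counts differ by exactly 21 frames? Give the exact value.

The gap grows by |30000/1001 − 30| = 30/1001 frames per second.
Time for a 21-frame gap: 21 ÷ (30/1001) = 700.7 s.

700.7 seconds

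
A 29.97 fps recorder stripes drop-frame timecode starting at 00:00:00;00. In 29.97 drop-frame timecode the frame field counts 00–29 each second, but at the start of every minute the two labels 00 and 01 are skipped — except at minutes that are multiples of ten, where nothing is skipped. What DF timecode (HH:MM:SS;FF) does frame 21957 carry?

Each 10-minute DF block holds 10 × 60 × 30 − 9 × 2 = 17982 frames. 21957 ÷ 17982 → 1 full block, remainder 3975.
Within the partial block the first minute is 1800 frames and each further minute 1798, so 2 further minute boundaries passed. Total skipped labels = 18 × 1 + 2 × 2 = 22.
Non-drop label index = 21957 + 22 = 21979; at 30 labels/s that is 00:12:12:19, i.e. DF 00:12:12;19.

00:12:12;19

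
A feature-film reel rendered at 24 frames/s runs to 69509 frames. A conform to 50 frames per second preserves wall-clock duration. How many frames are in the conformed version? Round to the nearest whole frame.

Frames at target rate = 69509 × (50) / (24) = 1737725/12 ≈ 144810.417.
Nearest whole frame: 144810.

144810 frames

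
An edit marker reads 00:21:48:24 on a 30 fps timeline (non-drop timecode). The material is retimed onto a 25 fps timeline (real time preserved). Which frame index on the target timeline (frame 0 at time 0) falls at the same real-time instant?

Source frame index: (0×3600 + 21×60 + 48) × 30 + 24 = 39264.
Real time: 39264 / (30) = 6544/5 s.
Target frame: (6544/5) × (25) = 32720.

frame 32720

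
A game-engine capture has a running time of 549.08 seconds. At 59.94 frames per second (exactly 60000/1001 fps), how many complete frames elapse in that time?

32911 frames

Frames = 549.08 × 60000/1001 = 4706400/143 ≈ 32911.8881.
Complete frames: 32911.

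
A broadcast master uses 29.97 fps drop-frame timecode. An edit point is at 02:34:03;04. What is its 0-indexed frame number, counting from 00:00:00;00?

As if non-drop at 30 labels/s: (2 × 3600 + 34 × 60 + 3) × 30 + 4 = 277294.
Minute boundaries passed: 154; those not divisible by 10: 154 − 15 = 139; dropped labels = 2 × 139 = 278.
Actual frame index = 277294 − 278 = 277016.

277016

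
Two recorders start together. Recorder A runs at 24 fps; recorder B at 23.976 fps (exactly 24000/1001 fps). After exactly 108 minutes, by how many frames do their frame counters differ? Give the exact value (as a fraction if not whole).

108 min = 6480 s.
A emits 24 × 6480 = 155520 frames; B emits 24000/1001 × 6480 = 155520000/1001.
Difference = 155520/1001 frames (≈ 155.3646); B is behind A.

155520/1001 frames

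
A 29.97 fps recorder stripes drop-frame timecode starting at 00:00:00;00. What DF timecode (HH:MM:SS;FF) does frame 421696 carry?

03:54:30;18

Each 10-minute DF block holds 10 × 60 × 30 − 9 × 2 = 17982 frames. 421696 ÷ 17982 → 23 full blocks, remainder 8110.
Within the partial block the first minute is 1800 frames and each further minute 1798, so 4 further minute boundaries passed. Total skipped labels = 18 × 23 + 2 × 4 = 422.
Non-drop label index = 421696 + 422 = 422118; at 30 labels/s that is 03:54:30:18, i.e. DF 03:54:30;18.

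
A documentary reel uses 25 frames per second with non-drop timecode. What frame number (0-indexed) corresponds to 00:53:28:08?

frame 80208

Total seconds to the label: (0 × 3600 + 53 × 60 + 28) = 3208.
Frame index = 3208 × 25 + 8 = 80208.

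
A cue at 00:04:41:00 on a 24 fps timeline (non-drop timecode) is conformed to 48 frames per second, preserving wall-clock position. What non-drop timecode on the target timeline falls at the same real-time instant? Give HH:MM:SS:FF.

00:04:41:00

Source frame index: (0×3600 + 4×60 + 41) × 24 + 0 = 6744.
Real time: 6744 / (24) = 281 s.
Target frame: (281) × (48) = 13488.
At 48 labels/s: frame 13488 → 00:04:41:00.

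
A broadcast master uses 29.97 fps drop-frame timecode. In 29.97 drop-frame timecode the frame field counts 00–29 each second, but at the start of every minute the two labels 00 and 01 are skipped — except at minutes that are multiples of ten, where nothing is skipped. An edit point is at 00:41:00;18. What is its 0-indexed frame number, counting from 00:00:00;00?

As if non-drop at 30 labels/s: (0 × 3600 + 41 × 60 + 0) × 30 + 18 = 73818.
Minute boundaries passed: 41; those not divisible by 10: 41 − 4 = 37; dropped labels = 2 × 37 = 74.
Actual frame index = 73818 − 74 = 73744.

73744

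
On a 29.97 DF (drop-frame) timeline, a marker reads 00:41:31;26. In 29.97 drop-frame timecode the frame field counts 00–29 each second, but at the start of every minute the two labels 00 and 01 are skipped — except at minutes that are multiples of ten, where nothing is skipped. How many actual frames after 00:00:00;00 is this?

74682

Complete 10-minute blocks: 4, each 17982 frames → 71928.
Remaining 1 whole minute in the current block: 1800 + 0 × 1798 = 1800 frames.
Within the current minute: 31 × 30 + 26 − 2 = 954 (labels ;00/;01 skipped at this minute). Total = 71928 + 1800 + 954 = 74682.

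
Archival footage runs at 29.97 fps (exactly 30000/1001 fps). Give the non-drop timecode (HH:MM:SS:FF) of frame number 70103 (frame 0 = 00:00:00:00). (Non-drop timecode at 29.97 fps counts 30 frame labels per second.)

00:38:56:23

70103 ÷ 30 = 2336 full seconds, remainder 23 frames.
2336 s = 0 h 38 min 56 s.
Timecode: 00:38:56:23.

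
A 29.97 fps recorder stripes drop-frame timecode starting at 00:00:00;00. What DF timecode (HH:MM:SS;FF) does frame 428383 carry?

03:58:13;23

Ten DF minutes hold 17982 frames, so frame 428383 lies in block 23 (frames 413586–431567) with 14797 frames into that block.
The block's first minute is 1800 frames and the rest 1798 each; 14797 frames reaches minute 8, so 23 × 18 + 8 × 2 = 430 labels have been skipped so far.
Adding those back, label number 428383 + 430 = 428813 at 30 labels/s is 14293 s + 23 f = 3 h 58 min 13 s frame 23, i.e. 03:58:13;23.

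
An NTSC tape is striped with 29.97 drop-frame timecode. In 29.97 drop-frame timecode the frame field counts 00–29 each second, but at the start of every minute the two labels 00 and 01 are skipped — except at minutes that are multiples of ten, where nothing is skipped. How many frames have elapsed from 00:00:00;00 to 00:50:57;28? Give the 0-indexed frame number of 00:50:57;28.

91648

Complete 10-minute blocks: 5, each 17982 frames → 89910.
Remaining 0 whole minutes in the current block: 0 frames.
Within the current minute: 57 × 30 + 28 = 1738. Total = 89910 + 0 + 1738 = 91648.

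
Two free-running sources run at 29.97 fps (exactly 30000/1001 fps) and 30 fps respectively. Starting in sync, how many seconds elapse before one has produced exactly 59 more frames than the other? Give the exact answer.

59059/30 seconds

The gap grows by |30 − 30000/1001| = 30/1001 frames per second.
Time for a 59-frame gap: 59 ÷ (30/1001) = 59059/30 s.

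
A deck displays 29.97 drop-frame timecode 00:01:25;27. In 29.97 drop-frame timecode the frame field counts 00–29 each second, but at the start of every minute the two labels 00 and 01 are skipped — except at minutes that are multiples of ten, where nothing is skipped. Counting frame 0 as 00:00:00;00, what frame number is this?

2575

As if non-drop at 30 labels/s: (0 × 3600 + 1 × 60 + 25) × 30 + 27 = 2577.
Minute boundaries passed: 1; those not divisible by 10: 1 − 0 = 1; dropped labels = 2 × 1 = 2.
Actual frame index = 2577 − 2 = 2575.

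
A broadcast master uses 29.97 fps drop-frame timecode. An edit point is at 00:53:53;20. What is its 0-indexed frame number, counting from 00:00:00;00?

96914

As if non-drop at 30 labels/s: (0 × 3600 + 53 × 60 + 53) × 30 + 20 = 97010.
Minute boundaries passed: 53; those not divisible by 10: 53 − 5 = 48; dropped labels = 2 × 48 = 96.
Actual frame index = 97010 − 96 = 96914.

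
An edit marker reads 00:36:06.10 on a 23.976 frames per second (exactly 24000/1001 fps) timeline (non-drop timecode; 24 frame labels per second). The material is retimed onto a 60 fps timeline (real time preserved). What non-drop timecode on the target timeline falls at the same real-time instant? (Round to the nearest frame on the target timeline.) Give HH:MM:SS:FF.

Source frame index: (0×3600 + 36×60 + 6) × 24 + 10 = 51994.
Real time: 51994 / (24000/1001) = 26022997/12000 s.
Target frame: (26022997/12000) × (60) = 26022997/200 ≈ 130114.985 → 130115.
At 60 labels/s: frame 130115 → 00:36:08:35.

00:36:08:35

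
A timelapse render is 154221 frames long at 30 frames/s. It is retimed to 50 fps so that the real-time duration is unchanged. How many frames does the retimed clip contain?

Target frames = source frames × (target rate / source rate) = 154221 × (50)/(30) = 154221 × 5/3 = 257035.

257035 frames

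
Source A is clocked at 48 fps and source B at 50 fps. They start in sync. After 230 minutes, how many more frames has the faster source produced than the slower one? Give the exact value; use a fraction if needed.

27600 frames

230 min = 13800 s.
A emits 48 × 13800 = 662400 frames; B emits 50 × 13800 = 690000.
Difference = 27600 frames; B is ahead of A.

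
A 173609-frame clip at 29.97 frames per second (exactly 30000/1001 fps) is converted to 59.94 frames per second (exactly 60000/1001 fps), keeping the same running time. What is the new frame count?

Target frames = source frames × (target rate / source rate) = 173609 × (60000/1001)/(30000/1001) = 173609 × 2 = 347218.

347218 frames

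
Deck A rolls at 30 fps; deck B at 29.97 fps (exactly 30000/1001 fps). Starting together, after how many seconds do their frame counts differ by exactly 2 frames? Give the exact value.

The gap grows by |30000/1001 − 30| = 30/1001 frames per second.
Time for a 2-frame gap: 2 ÷ (30/1001) = 1001/15 s.

1001/15 seconds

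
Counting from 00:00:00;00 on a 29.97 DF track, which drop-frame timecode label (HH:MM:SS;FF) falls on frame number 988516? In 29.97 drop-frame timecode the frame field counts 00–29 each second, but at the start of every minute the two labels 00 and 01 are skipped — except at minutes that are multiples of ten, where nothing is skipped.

09:09:43;16

Ten DF minutes hold 17982 frames, so frame 988516 lies in block 54 (frames 971028–989009) with 17488 frames into that block.
The block's first minute is 1800 frames and the rest 1798 each; 17488 frames reaches minute 9, so 54 × 18 + 9 × 2 = 990 labels have been skipped so far.
Adding those back, label number 988516 + 990 = 989506 at 30 labels/s is 32983 s + 16 f = 9 h 9 min 43 s frame 16, i.e. 09:09:43;16.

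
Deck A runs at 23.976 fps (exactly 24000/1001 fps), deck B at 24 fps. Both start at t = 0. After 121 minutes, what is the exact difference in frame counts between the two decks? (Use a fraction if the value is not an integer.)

121 min = 7260 s.
A emits 24000/1001 × 7260 = 15840000/91 frames; B emits 24 × 7260 = 174240.
Difference = 15840/91 frames (≈ 174.0659); B is ahead of A.

15840/91 frames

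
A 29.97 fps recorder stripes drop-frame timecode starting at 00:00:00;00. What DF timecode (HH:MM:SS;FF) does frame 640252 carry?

Ten DF minutes hold 17982 frames, so frame 640252 lies in block 35 (frames 629370–647351) with 10882 frames into that block.
The block's first minute is 1800 frames and the rest 1798 each; 10882 frames reaches minute 6, so 35 × 18 + 6 × 2 = 642 labels have been skipped so far.
Adding those back, label number 640252 + 642 = 640894 at 30 labels/s is 21363 s + 4 f = 5 h 56 min 3 s frame 4, i.e. 05:56:03;04.

05:56:03;04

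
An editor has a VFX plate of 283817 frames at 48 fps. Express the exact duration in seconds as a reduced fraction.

Running time = 283817 ÷ (48) = 283817 × 1/48 = 283817/48 s.

283817/48 seconds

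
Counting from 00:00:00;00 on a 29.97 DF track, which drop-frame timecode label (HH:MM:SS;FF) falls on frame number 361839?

03:21:13;11

Each 10-minute DF block holds 10 × 60 × 30 − 9 × 2 = 17982 frames. 361839 ÷ 17982 → 20 full blocks, remainder 2199.
Within the partial block the first minute is 1800 frames and each further minute 1798, so 1 further minute boundary passed. Total skipped labels = 18 × 20 + 2 × 1 = 362.
Non-drop label index = 361839 + 362 = 362201; at 30 labels/s that is 03:21:13:11, i.e. DF 03:21:13;11.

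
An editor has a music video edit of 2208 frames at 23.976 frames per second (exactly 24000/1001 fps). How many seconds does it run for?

92.092 seconds

Running time = 2208 / (24000/1001) = 92.092 s.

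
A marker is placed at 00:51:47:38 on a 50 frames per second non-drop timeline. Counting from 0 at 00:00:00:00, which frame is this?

Total seconds to the label: (0 × 3600 + 51 × 60 + 47) = 3107.
Frame index = 3107 × 50 + 38 = 155388.

frame 155388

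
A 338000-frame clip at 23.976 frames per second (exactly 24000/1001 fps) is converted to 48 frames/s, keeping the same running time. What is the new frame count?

676676 frames

Target frames = source frames × (target rate / source rate) = 338000 × (48)/(24000/1001) = 338000 × 1001/500 = 676676.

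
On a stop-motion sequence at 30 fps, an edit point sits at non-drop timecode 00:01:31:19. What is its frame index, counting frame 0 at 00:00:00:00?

Total seconds to the label: (0 × 3600 + 1 × 60 + 31) = 91.
Frame index = 91 × 30 + 19 = 2749.

frame 2749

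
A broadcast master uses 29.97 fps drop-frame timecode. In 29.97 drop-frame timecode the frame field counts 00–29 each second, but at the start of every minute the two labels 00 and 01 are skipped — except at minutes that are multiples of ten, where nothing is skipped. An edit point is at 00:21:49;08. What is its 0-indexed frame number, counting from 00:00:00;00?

39240

Complete 10-minute blocks: 2, each 17982 frames → 35964.
Remaining 1 whole minute in the current block: 1800 + 0 × 1798 = 1800 frames.
Within the current minute: 49 × 30 + 8 − 2 = 1476 (labels ;00/;01 skipped at this minute). Total = 35964 + 1800 + 1476 = 39240.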